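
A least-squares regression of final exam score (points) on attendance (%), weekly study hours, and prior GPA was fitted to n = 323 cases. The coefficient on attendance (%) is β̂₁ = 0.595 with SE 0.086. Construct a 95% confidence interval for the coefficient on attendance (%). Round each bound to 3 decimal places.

df = n − k − 1 = 323 − 3 − 1 = 319.
t* = t_{0.025, 319} = 1.967428.
Margin = t* × SE = 1.967428 × 0.086 = 0.16920.
CI: 0.595 ± 0.16920 → (0.426, 0.764).
With 95% confidence, each one-unit increase in attendance (%) is associated with a change of between 0.426 and 0.764 points in final exam score, holding the other predictors fixed.

(0.426, 0.764)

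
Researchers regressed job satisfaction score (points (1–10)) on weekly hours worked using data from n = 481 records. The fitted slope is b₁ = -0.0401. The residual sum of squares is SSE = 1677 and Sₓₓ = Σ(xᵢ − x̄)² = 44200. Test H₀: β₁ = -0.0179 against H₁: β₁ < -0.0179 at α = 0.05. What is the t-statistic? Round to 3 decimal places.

MSE = SSE/(n − 2) = 1677/479 = 3.50104.
SE(b₁) = √(MSE/Sₓₓ) = √(3.50104/44200) = 0.00889995.
t = (-0.0401 − (-0.0179)) / 0.00889995 = -2.494.
df = n − 2 = 479.
One-sided p ≈ 0.0065, which is < 0.05, so reject H₀.
There is evidence that the true slope on weekly hours worked is below -0.0179 points (1–10) per unit.

t = -2.494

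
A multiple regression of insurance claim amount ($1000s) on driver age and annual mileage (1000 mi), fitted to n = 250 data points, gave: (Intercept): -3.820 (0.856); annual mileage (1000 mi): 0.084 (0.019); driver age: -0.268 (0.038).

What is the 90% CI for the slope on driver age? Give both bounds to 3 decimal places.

(-0.331, -0.205)

Read off: b = -0.268, SE = 0.038 for driver age.
df = n − k − 1 = 250 − 2 − 1 = 247.
t* = t_{0.05, 247} = 1.651046.
Margin = t* × SE = 1.651046 × 0.038 = 0.06274.
CI: -0.268 ± 0.06274 → (-0.331, -0.205).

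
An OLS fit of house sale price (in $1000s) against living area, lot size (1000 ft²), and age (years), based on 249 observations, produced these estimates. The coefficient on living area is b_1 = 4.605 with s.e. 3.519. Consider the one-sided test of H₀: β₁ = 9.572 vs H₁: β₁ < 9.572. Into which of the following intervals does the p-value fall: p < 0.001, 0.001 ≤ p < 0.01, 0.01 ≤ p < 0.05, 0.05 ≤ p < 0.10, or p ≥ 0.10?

t = (4.605 − 9.572) / 3.519 = -1.411.
df = n − k − 1 = 249 − 3 − 1 = 245.
One-sided p = P(T_{245} < t) ≈ 0.0797.
So 0.05 ≤ p < 0.10.

0.05 ≤ p < 0.10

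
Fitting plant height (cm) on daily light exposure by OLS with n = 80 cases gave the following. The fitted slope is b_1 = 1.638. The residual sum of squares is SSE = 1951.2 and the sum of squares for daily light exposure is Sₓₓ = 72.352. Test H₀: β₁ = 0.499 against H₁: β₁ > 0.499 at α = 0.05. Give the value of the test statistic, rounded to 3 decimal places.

t = 1.937

MSE = SSE/(n − 2) = 1951.2/78 = 25.0154.
SE(b_1) = √(MSE/Sₓₓ) = √(25.0154/72.352) = 0.588001.
t = (1.638 − 0.499) / 0.588001 = 1.937.
df = n − 2 = 78.
One-sided p ≈ 0.0282, which is < 0.05, so reject H₀.
There is evidence that the true slope on daily light exposure exceeds 0.499 cm per unit.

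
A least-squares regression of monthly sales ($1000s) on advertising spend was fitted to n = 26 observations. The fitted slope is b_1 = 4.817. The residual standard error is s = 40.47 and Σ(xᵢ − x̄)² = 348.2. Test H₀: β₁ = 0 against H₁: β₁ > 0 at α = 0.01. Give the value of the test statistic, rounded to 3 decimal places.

SE(b_1) = s/√Sₓₓ = 40.47/√348.2 = 2.1688.
t = 4.817 / 2.1688 = 2.221.
df = n − 2 = 24.
One-sided p ≈ 0.0180, which is ≥ 0.01, so fail to reject H₀.
The data do not give significant evidence that the true slope on advertising spend is positive.

t = 2.221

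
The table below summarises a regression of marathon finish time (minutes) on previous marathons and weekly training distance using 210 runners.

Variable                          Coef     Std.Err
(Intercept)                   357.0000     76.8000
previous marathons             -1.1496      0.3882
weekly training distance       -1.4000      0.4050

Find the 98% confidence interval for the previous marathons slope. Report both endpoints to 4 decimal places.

Read off: b = -1.1496, SE = 0.3882 for previous marathons.
df = n − k − 1 = 210 − 2 − 1 = 207.
t* = t_{0.01, 207} = 2.344497.
Margin = t* × SE = 2.344497 × 0.3882 = 0.910134.
CI: -1.1496 ± 0.910134 → (-2.0597, -0.2395).

(-2.0597, -0.2395)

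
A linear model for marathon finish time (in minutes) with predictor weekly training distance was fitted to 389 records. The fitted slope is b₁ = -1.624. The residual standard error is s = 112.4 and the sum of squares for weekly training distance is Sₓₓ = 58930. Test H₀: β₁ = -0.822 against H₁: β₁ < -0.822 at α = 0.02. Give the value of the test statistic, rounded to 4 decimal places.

SE(b₁) = s/√Sₓₓ = 112.4/√58930 = 0.463018.
t = (-1.624 − (-0.822)) / 0.463018 = -1.7321.
df = n − 2 = 387.
One-sided p ≈ 0.0420, which is ≥ 0.02, so fail to reject H₀.
The data do not give significant evidence that the true slope on weekly training distance is below -0.822 minutes per unit.

t = -1.7321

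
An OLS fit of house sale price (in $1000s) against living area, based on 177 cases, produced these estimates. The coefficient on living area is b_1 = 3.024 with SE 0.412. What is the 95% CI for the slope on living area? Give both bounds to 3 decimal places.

(2.211, 3.837)

df = n − 2 = 177 − 2 = 175.
t* = t_{0.025, 175} = 1.973612.
Margin = t* × SE = 1.973612 × 0.412 = 0.81313.
CI: 3.024 ± 0.81313 → (2.211, 3.837).
With 95% confidence, each one-unit increase in living area is associated with a change of between 2.211 and 3.837 $1000s in house sale price.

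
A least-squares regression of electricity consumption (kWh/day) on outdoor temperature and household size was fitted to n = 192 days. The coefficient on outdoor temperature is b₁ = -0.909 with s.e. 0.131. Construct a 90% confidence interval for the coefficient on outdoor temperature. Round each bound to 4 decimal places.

df = n − k − 1 = 192 − 2 − 1 = 189.
t* = t_{0.05, 189} = 1.652956.
Margin = t* × SE = 1.652956 × 0.131 = 0.216537.
CI: -0.909 ± 0.216537 → (-1.1255, -0.6925).
With 90% confidence, each one-unit increase in outdoor temperature is associated with a change of between -1.1255 and -0.6925 kWh/day in electricity consumption, holding the other predictors fixed.

(-1.1255, -0.6925)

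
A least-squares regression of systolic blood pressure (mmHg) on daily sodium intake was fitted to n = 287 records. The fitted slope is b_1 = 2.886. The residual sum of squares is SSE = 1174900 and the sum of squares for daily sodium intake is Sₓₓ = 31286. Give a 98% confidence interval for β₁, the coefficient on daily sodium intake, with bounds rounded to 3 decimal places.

MSE = SSE/(n − 2) = 1174900/285 = 4122.46.
SE(b_1) = √(MSE/Sₓₓ) = √(4122.46/31286) = 0.362997.
df = n − 2 = 285.
t* = t_{0.01, 285} = 2.339503.
Margin = t* × SE = 2.339503 × 0.362997 = 0.84923.
CI: 2.886 ± 0.84923 → (2.037, 3.735).
With 98% confidence, each one-unit increase in daily sodium intake is associated with a change of between 2.037 and 3.735 mmHg in systolic blood pressure.

(2.037, 3.735)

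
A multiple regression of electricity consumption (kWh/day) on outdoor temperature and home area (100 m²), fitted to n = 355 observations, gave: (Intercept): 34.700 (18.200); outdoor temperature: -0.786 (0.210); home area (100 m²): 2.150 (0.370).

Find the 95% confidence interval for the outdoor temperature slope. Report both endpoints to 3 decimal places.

Read off: b = -0.786, SE = 0.210 for outdoor temperature.
df = n − k − 1 = 355 − 2 − 1 = 352.
t* = t_{0.025, 352} = 1.966726.
Margin = t* × SE = 1.966726 × 0.210 = 0.41301.
CI: -0.786 ± 0.41301 → (-1.199, -0.373).

(-1.199, -0.373)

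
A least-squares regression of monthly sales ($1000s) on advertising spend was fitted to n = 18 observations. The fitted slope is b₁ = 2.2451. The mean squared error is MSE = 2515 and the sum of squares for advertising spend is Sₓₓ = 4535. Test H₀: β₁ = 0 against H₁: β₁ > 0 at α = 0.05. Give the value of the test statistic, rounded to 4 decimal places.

t = 3.0148

SE(b₁) = √(MSE/Sₓₓ) = √(2515/4535) = 0.744698.
t = 2.2451 / 0.744698 = 3.0148.
df = n − 2 = 16.
One-sided p ≈ 0.0041, which is < 0.05, so reject H₀.
There is evidence that the true slope on advertising spend is positive.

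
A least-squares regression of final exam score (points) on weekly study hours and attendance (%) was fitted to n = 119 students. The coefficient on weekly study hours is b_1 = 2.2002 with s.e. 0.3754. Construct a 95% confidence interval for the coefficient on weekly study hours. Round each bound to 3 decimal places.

df = n − k − 1 = 119 − 2 − 1 = 116.
t* = t_{0.025, 116} = 1.980626.
Margin = t* × SE = 1.980626 × 0.3754 = 0.74353.
CI: 2.2002 ± 0.74353 → (1.457, 2.944).
With 95% confidence, each one-unit increase in weekly study hours is associated with a change of between 1.457 and 2.944 points in final exam score, holding the other predictors fixed.

(1.457, 2.944)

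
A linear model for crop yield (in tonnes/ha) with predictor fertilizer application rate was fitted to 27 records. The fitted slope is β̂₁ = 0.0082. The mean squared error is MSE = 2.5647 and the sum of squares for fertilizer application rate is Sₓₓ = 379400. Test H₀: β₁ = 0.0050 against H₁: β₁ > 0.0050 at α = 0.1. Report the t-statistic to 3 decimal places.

SE(β̂₁) = √(MSE/Sₓₓ) = √(2.5647/379400) = 0.00259998.
t = (0.0082 − 0.0050) / 0.00259998 = 1.231.
df = n − 2 = 25.
One-sided p ≈ 0.1149, which is ≥ 0.1, so fail to reject H₀.
The data do not give significant evidence that the true slope on fertilizer application rate exceeds 0.0050 tonnes/ha per unit.

t = 1.231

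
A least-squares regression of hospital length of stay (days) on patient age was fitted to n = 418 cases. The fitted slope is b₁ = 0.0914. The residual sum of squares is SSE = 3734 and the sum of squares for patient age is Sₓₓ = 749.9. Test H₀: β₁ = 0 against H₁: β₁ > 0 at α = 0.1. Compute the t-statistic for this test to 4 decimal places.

t = 0.8354

MSE = SSE/(n − 2) = 3734/416 = 8.97596.
SE(b₁) = √(MSE/Sₓₓ) = √(8.97596/749.9) = 0.109405.
t = 0.0914 / 0.109405 = 0.8354.
df = n − 2 = 416.
One-sided p ≈ 0.2020, which is ≥ 0.1, so fail to reject H₀.
The data do not give significant evidence that the true slope on patient age is positive.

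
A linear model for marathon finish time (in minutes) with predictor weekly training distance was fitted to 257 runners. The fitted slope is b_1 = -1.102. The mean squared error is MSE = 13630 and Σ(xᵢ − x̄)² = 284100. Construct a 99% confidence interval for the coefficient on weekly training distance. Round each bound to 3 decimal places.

SE(b_1) = √(MSE/Sₓₓ) = √(13630/284100) = 0.219034.
df = n − 2 = 255.
t* = t_{0.005, 255} = 2.595246.
Margin = t* × SE = 2.595246 × 0.219034 = 0.56845.
CI: -1.102 ± 0.56845 → (-1.670, -0.534).
With 99% confidence, each one-unit increase in weekly training distance is associated with a change of between -1.670 and -0.534 minutes in marathon finish time.

(-1.670, -0.534)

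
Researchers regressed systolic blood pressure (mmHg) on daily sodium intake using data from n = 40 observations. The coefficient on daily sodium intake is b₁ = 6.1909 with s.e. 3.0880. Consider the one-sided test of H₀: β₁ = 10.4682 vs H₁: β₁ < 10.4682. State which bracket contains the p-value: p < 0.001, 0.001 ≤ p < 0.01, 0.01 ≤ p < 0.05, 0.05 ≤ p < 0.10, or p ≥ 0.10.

0.05 ≤ p < 0.10

t = (6.1909 − 10.4682) / 3.0880 = -1.385.
df = n − 2 = 40 − 2 = 38.
One-sided p = P(T_{38} < t) ≈ 0.0870.
So 0.05 ≤ p < 0.10.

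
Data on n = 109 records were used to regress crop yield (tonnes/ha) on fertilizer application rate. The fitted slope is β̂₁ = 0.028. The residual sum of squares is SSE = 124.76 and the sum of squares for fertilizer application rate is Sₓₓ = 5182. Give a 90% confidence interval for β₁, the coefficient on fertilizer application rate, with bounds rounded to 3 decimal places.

MSE = SSE/(n − 2) = 124.76/107 = 1.16598.
SE(β̂₁) = √(MSE/Sₓₓ) = √(1.16598/5182) = 0.0150002.
df = n − 2 = 107.
t* = t_{0.05, 107} = 1.659219.
Margin = t* × SE = 1.659219 × 0.0150002 = 0.02489.
CI: 0.028 ± 0.02489 → (0.003, 0.053).
With 90% confidence, each one-unit increase in fertilizer application rate is associated with a change of between 0.003 and 0.053 tonnes/ha in crop yield.

(0.003, 0.053)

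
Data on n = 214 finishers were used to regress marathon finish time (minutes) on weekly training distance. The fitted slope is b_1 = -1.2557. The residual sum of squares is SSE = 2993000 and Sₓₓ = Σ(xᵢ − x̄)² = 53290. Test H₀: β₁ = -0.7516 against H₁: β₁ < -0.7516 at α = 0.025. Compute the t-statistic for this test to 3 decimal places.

MSE = SSE/(n − 2) = 2993000/212 = 14117.9.
SE(b_1) = √(MSE/Sₓₓ) = √(14117.9/53290) = 0.51471.
t = (-1.2557 − (-0.7516)) / 0.51471 = -0.979.
df = n − 2 = 212.
One-sided p ≈ 0.1643, which is ≥ 0.025, so fail to reject H₀.
The data do not give significant evidence that the true slope on weekly training distance is below -0.7516 minutes per unit.

t = -0.979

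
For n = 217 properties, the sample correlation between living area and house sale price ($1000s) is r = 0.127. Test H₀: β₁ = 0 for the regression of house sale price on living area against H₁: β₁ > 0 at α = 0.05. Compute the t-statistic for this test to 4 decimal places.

t = r·√(n − 2)/√(1 − r²) = 0.127·√215/√0.983871 = 1.8774.
df = n − 2 = 215.
One-sided p ≈ 0.0309, which is < 0.05, so reject H₀.
There is evidence of a linear association between living area and house sale price.

t = 1.8774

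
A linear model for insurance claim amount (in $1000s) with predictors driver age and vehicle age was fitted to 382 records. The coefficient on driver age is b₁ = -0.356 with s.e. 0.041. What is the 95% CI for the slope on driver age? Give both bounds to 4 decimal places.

df = n − k − 1 = 382 − 2 − 1 = 379.
t* = t_{0.025, 379} = 1.966243.
Margin = t* × SE = 1.966243 × 0.041 = 0.080616.
CI: -0.356 ± 0.080616 → (-0.4366, -0.2754).
With 95% confidence, each one-unit increase in driver age is associated with a change of between -0.4366 and -0.2754 $1000s in insurance claim amount, holding the other predictors fixed.

(-0.4366, -0.2754)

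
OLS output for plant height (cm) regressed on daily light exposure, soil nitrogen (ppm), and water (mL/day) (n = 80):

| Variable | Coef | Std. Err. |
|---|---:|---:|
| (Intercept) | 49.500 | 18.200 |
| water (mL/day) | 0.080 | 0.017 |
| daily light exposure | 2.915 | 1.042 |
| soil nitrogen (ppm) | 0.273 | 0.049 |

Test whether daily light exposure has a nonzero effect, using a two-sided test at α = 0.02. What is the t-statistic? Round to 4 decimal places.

t = 2.7975

Read off: b = 2.915, SE = 1.042 for daily light exposure.
H₀: β₁ = 0 vs H₁: β₁ ≠ 0.
t = 2.915 / 1.042 = 2.7975.
df = n − k − 1 = 80 − 3 − 1 = 76.
Two-sided p ≈ 0.0065, which is < 0.02, so reject H₀.
There is evidence that daily light exposure is associated with plant height, holding the other predictors fixed.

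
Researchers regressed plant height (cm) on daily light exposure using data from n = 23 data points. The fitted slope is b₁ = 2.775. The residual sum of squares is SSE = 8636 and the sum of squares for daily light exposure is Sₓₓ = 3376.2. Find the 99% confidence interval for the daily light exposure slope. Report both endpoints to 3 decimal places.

MSE = SSE/(n − 2) = 8636/21 = 411.238.
SE(b₁) = √(MSE/Sₓₓ) = √(411.238/3376.2) = 0.349006.
df = n − 2 = 21.
t* = t_{0.005, 21} = 2.83136.
Margin = t* × SE = 2.83136 × 0.349006 = 0.98816.
CI: 2.775 ± 0.98816 → (1.787, 3.763).
With 99% confidence, each one-unit increase in daily light exposure is associated with a change of between 1.787 and 3.763 cm in plant height.

(1.787, 3.763)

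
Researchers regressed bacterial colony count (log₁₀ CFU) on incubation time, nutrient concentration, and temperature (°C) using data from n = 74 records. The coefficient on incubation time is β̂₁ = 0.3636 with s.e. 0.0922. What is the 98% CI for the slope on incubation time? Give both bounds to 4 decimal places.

df = n − k − 1 = 74 − 3 − 1 = 70.
t* = t_{0.01, 70} = 2.380807.
Margin = t* × SE = 2.380807 × 0.0922 = 0.219510.
CI: 0.3636 ± 0.219510 → (0.1441, 0.5831).
With 98% confidence, each one-unit increase in incubation time is associated with a change of between 0.1441 and 0.5831 log₁₀ CFU in bacterial colony count, holding the other predictors fixed.

(0.1441, 0.5831)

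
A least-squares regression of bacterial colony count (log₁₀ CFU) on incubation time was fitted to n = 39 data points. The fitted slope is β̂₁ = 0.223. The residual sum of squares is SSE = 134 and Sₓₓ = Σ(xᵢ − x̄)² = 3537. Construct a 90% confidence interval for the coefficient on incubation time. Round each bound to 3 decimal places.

MSE = SSE/(n − 2) = 134/37 = 3.62162.
SE(β̂₁) = √(MSE/Sₓₓ) = √(3.62162/3537) = 0.0319988.
df = n − 2 = 37.
t* = t_{0.05, 37} = 1.687094.
Margin = t* × SE = 1.687094 × 0.0319988 = 0.05399.
CI: 0.223 ± 0.05399 → (0.169, 0.277).
With 90% confidence, each one-unit increase in incubation time is associated with a change of between 0.169 and 0.277 log₁₀ CFU in bacterial colony count.

(0.169, 0.277)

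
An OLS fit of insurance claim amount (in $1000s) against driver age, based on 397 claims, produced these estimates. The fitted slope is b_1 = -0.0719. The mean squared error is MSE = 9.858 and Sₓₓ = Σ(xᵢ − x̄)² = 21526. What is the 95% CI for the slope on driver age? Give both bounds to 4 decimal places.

(-0.1140, -0.0298)

SE(b_1) = √(MSE/Sₓₓ) = √(9.858/21526) = 0.0213999.
df = n − 2 = 395.
t* = t_{0.025, 395} = 1.965988.
Margin = t* × SE = 1.965988 × 0.0213999 = 0.042072.
CI: -0.0719 ± 0.042072 → (-0.1140, -0.0298).
With 95% confidence, each one-unit increase in driver age is associated with a change of between -0.1140 and -0.0298 $1000s in insurance claim amount.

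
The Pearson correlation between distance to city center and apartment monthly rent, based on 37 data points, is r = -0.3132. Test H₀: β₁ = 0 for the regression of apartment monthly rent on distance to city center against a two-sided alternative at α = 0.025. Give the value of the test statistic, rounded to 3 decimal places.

t = -1.951

t = r·√(n − 2)/√(1 − r²) = -0.3132·√35/√0.901906 = -1.951.
df = n − 2 = 35.
Two-sided p ≈ 0.0591, which is ≥ 0.025, so fail to reject H₀.
The data do not give significant evidence of a linear association between distance to city center and apartment monthly rent.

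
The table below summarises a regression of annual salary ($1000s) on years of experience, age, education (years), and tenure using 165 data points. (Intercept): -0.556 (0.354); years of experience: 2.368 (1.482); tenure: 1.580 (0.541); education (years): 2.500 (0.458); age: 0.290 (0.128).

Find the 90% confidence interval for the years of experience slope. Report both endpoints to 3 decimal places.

Read off: b = 2.368, SE = 1.482 for years of experience.
df = n − k − 1 = 165 − 4 − 1 = 160.
t* = t_{0.05, 160} = 1.654433.
Margin = t* × SE = 1.654433 × 1.482 = 2.45187.
CI: 2.368 ± 2.45187 → (-0.084, 4.820).

(-0.084, 4.820)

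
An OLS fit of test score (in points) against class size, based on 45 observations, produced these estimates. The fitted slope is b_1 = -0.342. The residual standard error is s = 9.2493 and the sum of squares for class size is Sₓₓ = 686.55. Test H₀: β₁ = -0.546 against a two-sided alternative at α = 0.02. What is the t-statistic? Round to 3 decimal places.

t = 0.578

SE(b_1) = s/√Sₓₓ = 9.2493/√686.55 = 0.352998.
t = (-0.342 − (-0.546)) / 0.352998 = 0.578.
df = n − 2 = 43.
Two-sided p ≈ 0.5663, which is ≥ 0.02, so fail to reject H₀.
The data are consistent with a true slope of -0.546 points per unit of class size.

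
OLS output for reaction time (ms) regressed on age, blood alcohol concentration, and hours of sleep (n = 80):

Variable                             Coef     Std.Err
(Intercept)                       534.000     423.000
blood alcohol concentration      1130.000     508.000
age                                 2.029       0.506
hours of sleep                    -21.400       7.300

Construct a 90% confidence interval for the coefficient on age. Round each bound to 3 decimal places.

Read off: b = 2.029, SE = 0.506 for age.
df = n − k − 1 = 80 − 3 − 1 = 76.
t* = t_{0.05, 76} = 1.665151.
Margin = t* × SE = 1.665151 × 0.506 = 0.84257.
CI: 2.029 ± 0.84257 → (1.186, 2.872).

(1.186, 2.872)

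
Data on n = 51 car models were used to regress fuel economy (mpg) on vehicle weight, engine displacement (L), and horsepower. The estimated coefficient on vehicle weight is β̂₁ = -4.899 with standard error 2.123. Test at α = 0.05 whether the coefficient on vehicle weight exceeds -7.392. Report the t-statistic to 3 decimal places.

t = 1.174

H₀: β₁ = -7.392 vs H₁: β₁ > -7.392.
t = (β̂₁ − β₁⁰)/SE = (-4.899 − (-7.392)) / 2.123 = 1.174.
df = n − k − 1 = 51 − 3 − 1 = 47.
One-sided p ≈ 0.1231, which is ≥ 0.05, so fail to reject H₀.
The data do not give significant evidence that the true slope on vehicle weight exceeds -7.392 mpg per unit, holding the other predictors fixed.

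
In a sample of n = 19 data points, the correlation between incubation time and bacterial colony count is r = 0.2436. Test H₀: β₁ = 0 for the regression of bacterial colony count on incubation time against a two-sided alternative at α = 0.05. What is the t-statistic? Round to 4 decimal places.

t = 1.0356

t = r·√(n − 2)/√(1 − r²) = 0.2436·√17/√0.940659 = 1.0356.
df = n − 2 = 17.
Two-sided p ≈ 0.3149, which is ≥ 0.05, so fail to reject H₀.
The data do not give significant evidence of a linear association between incubation time and bacterial colony count.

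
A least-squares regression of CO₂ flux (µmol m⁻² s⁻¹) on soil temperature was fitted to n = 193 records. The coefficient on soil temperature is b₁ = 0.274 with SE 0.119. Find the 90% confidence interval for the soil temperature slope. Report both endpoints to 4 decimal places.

(0.0773, 0.4707)

df = n − 2 = 193 − 2 = 191.
t* = t_{0.05, 191} = 1.652871.
Margin = t* × SE = 1.652871 × 0.119 = 0.196692.
CI: 0.274 ± 0.196692 → (0.0773, 0.4707).
With 90% confidence, each one-unit increase in soil temperature is associated with a change of between 0.0773 and 0.4707 µmol m⁻² s⁻¹ in CO₂ flux.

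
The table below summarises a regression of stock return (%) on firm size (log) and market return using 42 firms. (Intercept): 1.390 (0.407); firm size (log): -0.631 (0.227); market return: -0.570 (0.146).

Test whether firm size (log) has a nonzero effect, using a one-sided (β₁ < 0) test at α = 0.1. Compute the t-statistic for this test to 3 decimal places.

Read off: b = -0.631, SE = 0.227 for firm size (log).
H₀: β₁ = 0 vs H₁: β₁ < 0.
t = -0.631 / 0.227 = -2.780.
df = n − k − 1 = 42 − 2 − 1 = 39.
One-sided p ≈ 0.0042, which is < 0.1, so reject H₀.
There is evidence that the true slope on firm size (log) is negative, holding the other predictors fixed.

t = -2.780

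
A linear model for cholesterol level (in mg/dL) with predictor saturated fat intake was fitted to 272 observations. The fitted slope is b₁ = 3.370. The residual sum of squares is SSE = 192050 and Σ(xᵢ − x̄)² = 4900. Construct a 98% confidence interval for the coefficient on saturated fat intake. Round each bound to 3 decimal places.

MSE = SSE/(n − 2) = 192050/270 = 711.296.
SE(b₁) = √(MSE/Sₓₓ) = √(711.296/4900) = 0.381002.
df = n − 2 = 270.
t* = t_{0.01, 270} = 2.340238.
Margin = t* × SE = 2.340238 × 0.381002 = 0.89164.
CI: 3.370 ± 0.89164 → (2.478, 4.262).
With 98% confidence, each one-unit increase in saturated fat intake is associated with a change of between 2.478 and 4.262 mg/dL in cholesterol level.

(2.478, 4.262)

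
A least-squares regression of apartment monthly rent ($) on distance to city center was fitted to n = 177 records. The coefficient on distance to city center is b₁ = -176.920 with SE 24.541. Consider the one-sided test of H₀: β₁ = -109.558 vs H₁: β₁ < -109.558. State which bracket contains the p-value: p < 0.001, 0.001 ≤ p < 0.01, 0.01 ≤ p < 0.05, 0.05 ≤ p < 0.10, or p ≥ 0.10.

t = (-176.920 − (-109.558)) / 24.541 = -2.745.
df = n − 2 = 177 − 2 = 175.
One-sided p = P(T_{175} < t) ≈ 0.0033.
So 0.001 ≤ p < 0.01.

0.001 ≤ p < 0.01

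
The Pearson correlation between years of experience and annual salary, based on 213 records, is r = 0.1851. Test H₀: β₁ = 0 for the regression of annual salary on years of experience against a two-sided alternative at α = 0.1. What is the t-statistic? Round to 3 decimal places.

t = 2.736

t = r·√(n − 2)/√(1 − r²) = 0.1851·√211/√0.965738 = 2.736.
df = n − 2 = 211.
Two-sided p ≈ 0.0067, which is < 0.1, so reject H₀.
There is evidence of a linear association between years of experience and annual salary.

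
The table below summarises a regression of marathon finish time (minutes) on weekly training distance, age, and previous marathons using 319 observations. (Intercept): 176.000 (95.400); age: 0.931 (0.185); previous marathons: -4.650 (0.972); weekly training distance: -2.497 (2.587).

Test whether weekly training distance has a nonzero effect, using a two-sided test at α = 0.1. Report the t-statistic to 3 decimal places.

t = -0.965

Read off: b = -2.497, SE = 2.587 for weekly training distance.
H₀: β₁ = 0 vs H₁: β₁ ≠ 0.
t = -2.497 / 2.587 = -0.965.
df = n − k − 1 = 319 − 3 − 1 = 315.
Two-sided p ≈ 0.3352, which is ≥ 0.1, so fail to reject H₀.
The data do not give significant evidence of an association between weekly training distance and marathon finish time, after adjusting for the other predictors.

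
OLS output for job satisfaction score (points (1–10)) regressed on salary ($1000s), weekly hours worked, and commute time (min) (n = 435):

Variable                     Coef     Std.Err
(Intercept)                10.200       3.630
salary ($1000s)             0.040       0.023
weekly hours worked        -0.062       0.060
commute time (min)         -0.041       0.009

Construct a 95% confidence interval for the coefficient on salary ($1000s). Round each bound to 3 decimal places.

(-0.005, 0.085)

Read off: b = 0.040, SE = 0.023 for salary ($1000s).
df = n − k − 1 = 435 − 3 − 1 = 431.
t* = t_{0.025, 431} = 1.965483.
Margin = t* × SE = 1.965483 × 0.023 = 0.04521.
CI: 0.040 ± 0.04521 → (-0.005, 0.085).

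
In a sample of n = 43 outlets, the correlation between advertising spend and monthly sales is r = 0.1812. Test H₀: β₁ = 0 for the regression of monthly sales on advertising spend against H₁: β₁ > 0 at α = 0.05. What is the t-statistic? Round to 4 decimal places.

t = 1.1798

t = r·√(n − 2)/√(1 − r²) = 0.1812·√41/√0.967167 = 1.1798.
df = n − 2 = 41.
One-sided p ≈ 0.1224, which is ≥ 0.05, so fail to reject H₀.
The data do not give significant evidence of a linear association between advertising spend and monthly sales.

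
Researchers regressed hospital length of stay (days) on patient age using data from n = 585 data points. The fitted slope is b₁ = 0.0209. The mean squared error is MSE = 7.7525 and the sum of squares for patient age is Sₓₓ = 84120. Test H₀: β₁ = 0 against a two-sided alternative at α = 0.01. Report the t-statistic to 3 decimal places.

t = 2.177

SE(b₁) = √(MSE/Sₓₓ) = √(7.7525/84120) = 0.0096.
t = 0.0209 / 0.0096 = 2.177.
df = n − 2 = 583.
Two-sided p ≈ 0.0299, which is ≥ 0.01, so fail to reject H₀.
The data do not give significant evidence of an association between patient age and hospital length of stay.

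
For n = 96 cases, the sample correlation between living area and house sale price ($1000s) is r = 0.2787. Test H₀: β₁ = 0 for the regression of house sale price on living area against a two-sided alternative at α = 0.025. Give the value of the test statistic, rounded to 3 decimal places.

t = r·√(n − 2)/√(1 − r²) = 0.2787·√94/√0.922326 = 2.814.
df = n − 2 = 94.
Two-sided p ≈ 0.0060, which is < 0.025, so reject H₀.
There is evidence of a linear association between living area and house sale price.

t = 2.814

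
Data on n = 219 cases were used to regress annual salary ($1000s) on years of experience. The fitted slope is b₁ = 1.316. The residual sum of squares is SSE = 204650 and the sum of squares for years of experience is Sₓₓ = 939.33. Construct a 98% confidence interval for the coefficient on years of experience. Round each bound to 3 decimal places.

MSE = SSE/(n − 2) = 204650/217 = 943.088.
SE(b₁) = √(MSE/Sₓₓ) = √(943.088/939.33) = 1.002.
df = n − 2 = 217.
t* = t_{0.01, 217} = 2.343655.
Margin = t* × SE = 2.343655 × 1.002 = 2.34834.
CI: 1.316 ± 2.34834 → (-1.032, 3.664).
With 98% confidence, each one-unit increase in years of experience is associated with a change of between -1.032 and 3.664 $1000s in annual salary.

(-1.032, 3.664)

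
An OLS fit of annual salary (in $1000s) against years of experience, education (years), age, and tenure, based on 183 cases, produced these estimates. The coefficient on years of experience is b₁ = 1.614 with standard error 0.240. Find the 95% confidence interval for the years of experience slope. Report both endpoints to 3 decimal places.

(1.140, 2.088)

df = n − k − 1 = 183 − 4 − 1 = 178.
t* = t_{0.025, 178} = 1.973381.
Margin = t* × SE = 1.973381 × 0.240 = 0.47361.
CI: 1.614 ± 0.47361 → (1.140, 2.088).
With 95% confidence, each one-unit increase in years of experience is associated with a change of between 1.140 and 2.088 $1000s in annual salary, holding the other predictors fixed.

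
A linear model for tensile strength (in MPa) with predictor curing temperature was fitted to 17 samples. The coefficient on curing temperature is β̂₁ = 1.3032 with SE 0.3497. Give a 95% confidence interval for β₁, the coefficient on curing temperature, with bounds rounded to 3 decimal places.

df = n − 2 = 17 − 2 = 15.
t* = t_{0.025, 15} = 2.13145.
Margin = t* × SE = 2.13145 × 0.3497 = 0.74537.
CI: 1.3032 ± 0.74537 → (0.558, 2.049).
With 95% confidence, each one-unit increase in curing temperature is associated with a change of between 0.558 and 2.049 MPa in tensile strength.

(0.558, 2.049)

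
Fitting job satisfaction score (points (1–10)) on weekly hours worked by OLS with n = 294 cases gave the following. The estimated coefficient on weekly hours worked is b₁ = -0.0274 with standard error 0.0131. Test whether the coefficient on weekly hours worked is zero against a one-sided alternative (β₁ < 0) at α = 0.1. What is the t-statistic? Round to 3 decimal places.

t = -2.092

H₀: β₁ = 0 vs H₁: β₁ < 0.
t = (b₁ − β₁⁰)/SE = -0.0274 / 0.0131 = -2.092.
df = n − 2 = 294 − 2 = 292.
One-sided p ≈ 0.0187, which is < 0.1, so reject H₀.
There is evidence that the true slope on weekly hours worked is negative.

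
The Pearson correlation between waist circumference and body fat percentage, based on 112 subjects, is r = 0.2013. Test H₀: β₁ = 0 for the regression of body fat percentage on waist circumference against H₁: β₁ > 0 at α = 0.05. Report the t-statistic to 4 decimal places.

t = r·√(n − 2)/√(1 − r²) = 0.2013·√110/√0.959478 = 2.1554.
df = n − 2 = 110.
One-sided p ≈ 0.0167, which is < 0.05, so reject H₀.
There is evidence of a linear association between waist circumference and body fat percentage.

t = 2.1554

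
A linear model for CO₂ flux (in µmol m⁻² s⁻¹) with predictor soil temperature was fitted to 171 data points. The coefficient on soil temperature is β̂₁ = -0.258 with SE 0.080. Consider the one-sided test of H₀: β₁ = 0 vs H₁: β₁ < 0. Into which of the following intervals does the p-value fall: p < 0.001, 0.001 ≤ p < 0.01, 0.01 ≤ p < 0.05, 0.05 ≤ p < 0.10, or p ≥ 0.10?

t = -0.258 / 0.080 = -3.225.
df = n − 2 = 171 − 2 = 169.
One-sided p = P(T_{169} < t) ≈ 0.0008.
So p < 0.001.

p < 0.001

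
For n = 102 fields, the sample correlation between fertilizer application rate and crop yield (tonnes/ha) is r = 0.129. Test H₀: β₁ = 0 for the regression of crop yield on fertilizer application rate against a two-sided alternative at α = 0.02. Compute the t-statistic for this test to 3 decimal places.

t = r·√(n − 2)/√(1 − r²) = 0.129·√100/√0.983359 = 1.301.
df = n − 2 = 100.
Two-sided p ≈ 0.1963, which is ≥ 0.02, so fail to reject H₀.
The data do not give significant evidence of a linear association between fertilizer application rate and crop yield.

t = 1.301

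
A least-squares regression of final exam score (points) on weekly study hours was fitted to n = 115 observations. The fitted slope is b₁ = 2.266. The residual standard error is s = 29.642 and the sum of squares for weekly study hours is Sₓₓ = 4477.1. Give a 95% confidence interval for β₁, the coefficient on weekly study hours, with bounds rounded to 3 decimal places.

(1.388, 3.144)

SE(b₁) = s/√Sₓₓ = 29.642/√4477.1 = 0.443005.
df = n − 2 = 113.
t* = t_{0.025, 113} = 1.98118.
Margin = t* × SE = 1.98118 × 0.443005 = 0.87767.
CI: 2.266 ± 0.87767 → (1.388, 3.144).
With 95% confidence, each one-unit increase in weekly study hours is associated with a change of between 1.388 and 3.144 points in final exam score.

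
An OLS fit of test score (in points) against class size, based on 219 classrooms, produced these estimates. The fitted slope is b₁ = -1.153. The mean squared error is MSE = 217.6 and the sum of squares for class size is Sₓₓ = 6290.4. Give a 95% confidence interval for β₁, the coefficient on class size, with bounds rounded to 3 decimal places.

SE(b₁) = √(MSE/Sₓₓ) = √(217.6/6290.4) = 0.18599.
df = n − 2 = 217.
t* = t_{0.025, 217} = 1.970956.
Margin = t* × SE = 1.970956 × 0.18599 = 0.36658.
CI: -1.153 ± 0.36658 → (-1.520, -0.786).
With 95% confidence, each one-unit increase in class size is associated with a change of between -1.520 and -0.786 points in test score.

(-1.520, -0.786)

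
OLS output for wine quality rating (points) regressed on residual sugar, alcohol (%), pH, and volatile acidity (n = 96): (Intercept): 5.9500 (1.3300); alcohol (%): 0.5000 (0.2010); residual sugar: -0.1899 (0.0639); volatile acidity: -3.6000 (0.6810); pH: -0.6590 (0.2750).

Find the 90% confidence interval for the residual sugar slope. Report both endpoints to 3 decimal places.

(-0.296, -0.084)

Read off: b = -0.1899, SE = 0.0639 for residual sugar.
df = n − k − 1 = 96 − 4 − 1 = 91.
t* = t_{0.05, 91} = 1.661771.
Margin = t* × SE = 1.661771 × 0.0639 = 0.10619.
CI: -0.1899 ± 0.10619 → (-0.296, -0.084).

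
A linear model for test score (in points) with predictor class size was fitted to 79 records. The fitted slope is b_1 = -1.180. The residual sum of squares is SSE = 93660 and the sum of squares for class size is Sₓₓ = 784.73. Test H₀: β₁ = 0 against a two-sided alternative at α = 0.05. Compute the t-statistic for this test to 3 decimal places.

MSE = SSE/(n − 2) = 93660/77 = 1216.36.
SE(b_1) = √(MSE/Sₓₓ) = √(1216.36/784.73) = 1.24501.
t = -1.180 / 1.24501 = -0.948.
df = n − 2 = 77.
Two-sided p ≈ 0.3462, which is ≥ 0.05, so fail to reject H₀.
The data do not give significant evidence of an association between class size and test score.

t = -0.948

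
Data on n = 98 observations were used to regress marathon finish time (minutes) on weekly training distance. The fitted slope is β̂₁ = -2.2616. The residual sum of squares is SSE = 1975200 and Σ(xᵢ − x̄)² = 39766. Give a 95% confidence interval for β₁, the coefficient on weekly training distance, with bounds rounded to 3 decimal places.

(-3.689, -0.834)

MSE = SSE/(n − 2) = 1975200/96 = 20575.
SE(β̂₁) = √(MSE/Sₓₓ) = √(20575/39766) = 0.719306.
df = n − 2 = 96.
t* = t_{0.025, 96} = 1.984984.
Margin = t* × SE = 1.984984 × 0.719306 = 1.42781.
CI: -2.2616 ± 1.42781 → (-3.689, -0.834).
With 95% confidence, each one-unit increase in weekly training distance is associated with a change of between -3.689 and -0.834 minutes in marathon finish time.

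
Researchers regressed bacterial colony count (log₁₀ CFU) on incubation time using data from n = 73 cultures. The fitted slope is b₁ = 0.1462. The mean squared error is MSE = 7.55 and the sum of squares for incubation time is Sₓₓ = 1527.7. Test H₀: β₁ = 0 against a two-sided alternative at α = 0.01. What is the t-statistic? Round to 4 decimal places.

SE(b₁) = √(MSE/Sₓₓ) = √(7.55/1527.7) = 0.0702999.
t = 0.1462 / 0.0702999 = 2.0797.
df = n − 2 = 71.
Two-sided p ≈ 0.0412, which is ≥ 0.01, so fail to reject H₀.
The data do not give significant evidence of an association between incubation time and bacterial colony count.

t = 2.0797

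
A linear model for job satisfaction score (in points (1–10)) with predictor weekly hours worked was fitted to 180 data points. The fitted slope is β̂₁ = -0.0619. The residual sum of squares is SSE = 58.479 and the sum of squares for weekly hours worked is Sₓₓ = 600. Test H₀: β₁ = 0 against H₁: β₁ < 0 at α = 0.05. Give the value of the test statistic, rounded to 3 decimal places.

t = -2.645

MSE = SSE/(n − 2) = 58.479/178 = 0.328534.
SE(β̂₁) = √(MSE/Sₓₓ) = √(0.328534/600) = 0.0233999.
t = -0.0619 / 0.0233999 = -2.645.
df = n − 2 = 178.
One-sided p ≈ 0.0044, which is < 0.05, so reject H₀.
There is evidence that the true slope on weekly hours worked is negative.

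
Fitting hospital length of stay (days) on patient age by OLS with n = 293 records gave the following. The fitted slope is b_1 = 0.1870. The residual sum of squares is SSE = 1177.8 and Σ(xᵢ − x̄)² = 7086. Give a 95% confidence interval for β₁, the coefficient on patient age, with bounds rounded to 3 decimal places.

(0.140, 0.234)

MSE = SSE/(n − 2) = 1177.8/291 = 4.04742.
SE(b_1) = √(MSE/Sₓₓ) = √(4.04742/7086) = 0.0238995.
df = n − 2 = 291.
t* = t_{0.025, 291} = 1.96815.
Margin = t* × SE = 1.96815 × 0.0238995 = 0.04704.
CI: 0.1870 ± 0.04704 → (0.140, 0.234).
With 95% confidence, each one-unit increase in patient age is associated with a change of between 0.140 and 0.234 days in hospital length of stay.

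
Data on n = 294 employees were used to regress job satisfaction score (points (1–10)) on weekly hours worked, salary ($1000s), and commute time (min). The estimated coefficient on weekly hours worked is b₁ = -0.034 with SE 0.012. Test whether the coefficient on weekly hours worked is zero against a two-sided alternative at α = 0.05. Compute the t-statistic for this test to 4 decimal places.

t = -2.8333

H₀: β₁ = 0 vs H₁: β₁ ≠ 0.
t = (b₁ − β₁⁰)/SE = -0.034 / 0.012 = -2.8333.
df = n − k − 1 = 294 − 3 − 1 = 290.
Two-sided p ≈ 0.0049, which is < 0.05, so reject H₀.
There is evidence that weekly hours worked is associated with job satisfaction score, holding the other predictors fixed.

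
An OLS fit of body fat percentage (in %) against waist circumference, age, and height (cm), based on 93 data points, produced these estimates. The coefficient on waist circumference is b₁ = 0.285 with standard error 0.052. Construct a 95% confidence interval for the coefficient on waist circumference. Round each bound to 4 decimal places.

(0.1817, 0.3883)

df = n − k − 1 = 93 − 3 − 1 = 89.
t* = t_{0.025, 89} = 1.986979.
Margin = t* × SE = 1.986979 × 0.052 = 0.103323.
CI: 0.285 ± 0.103323 → (0.1817, 0.3883).
With 95% confidence, each one-unit increase in waist circumference is associated with a change of between 0.1817 and 0.3883 % in body fat percentage, holding the other predictors fixed.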